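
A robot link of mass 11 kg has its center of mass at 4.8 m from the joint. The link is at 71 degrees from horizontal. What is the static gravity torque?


tau = m*g*L*cos(angle)
= 11 * 9.81 * 4.8 * cos(71 deg)
= 11 * 9.81 * 4.8 * 0.3256
= 168.6339 Nm


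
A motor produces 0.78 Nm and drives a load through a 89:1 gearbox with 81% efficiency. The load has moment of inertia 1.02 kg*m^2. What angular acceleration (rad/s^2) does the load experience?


tau_out = tau_motor * N * eta
= 0.78 * 89 * 0.81 = 56.2302 Nm
alpha = tau_out / I = 56.2302 / 1.02
= 55.1276 rad/s^2


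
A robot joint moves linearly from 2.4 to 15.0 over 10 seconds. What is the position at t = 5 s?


s = t/T = 5/10 = 0.5
p(t) = p0 + (pf-p0)*s
= 2.4 + (15.0 - 2.4) * 0.5
= 8.7


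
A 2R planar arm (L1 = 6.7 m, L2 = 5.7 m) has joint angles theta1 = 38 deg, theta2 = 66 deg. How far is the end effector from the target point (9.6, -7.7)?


End effector via forward kinematics:
x = L1*cos(t1) + L2*cos(t1+t2) = 3.9007
y = L1*sin(t1) + L2*sin(t1+t2) = 9.6556
Distance to target:
d = sqrt((9.6 - 3.9007)^2 + (-7.7 - 9.6556)^2)
= sqrt(32.4818 + 301.2175)
= 18.2674 m


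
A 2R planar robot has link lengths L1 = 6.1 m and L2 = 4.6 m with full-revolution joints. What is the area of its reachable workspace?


r_max = L1 + L2 = 10.7 m
r_min = |L1 - L2| = 1.5 m
Area = pi*(r_max^2 - r_min^2)
= pi*(114.49 - 2.25)
= pi * 112.24
= 352.6124 m^2


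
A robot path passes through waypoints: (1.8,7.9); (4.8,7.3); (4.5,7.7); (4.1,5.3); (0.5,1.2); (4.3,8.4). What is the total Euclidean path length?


Segment lengths:
  seg1 = sqrt((3.0)^2 + (-0.6)^2) = 3.0594
  seg2 = sqrt((-0.3)^2 + (0.4)^2) = 0.5
  seg3 = sqrt((-0.4)^2 + (-2.4)^2) = 2.4331
  seg4 = sqrt((-3.6)^2 + (-4.1)^2) = 5.4562
  seg5 = sqrt((3.8)^2 + (7.2)^2) = 8.1413
Total = 19.59


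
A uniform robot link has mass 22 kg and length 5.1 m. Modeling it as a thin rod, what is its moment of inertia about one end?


I = (1/3) * m * L^2
= (1/3) * 22 * 5.1^2
= 0.333333 * 22 * 26.01
= 190.74 kg*m^2


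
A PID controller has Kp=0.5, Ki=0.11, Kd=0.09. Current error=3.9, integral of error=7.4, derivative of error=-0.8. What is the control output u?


u = Kp*e + Ki*int(e) + Kd*de/dt
= 0.5*3.9 + 0.11*7.4 + 0.09*(-0.8)
= 1.95 + 0.814 + -0.072
= 2.692


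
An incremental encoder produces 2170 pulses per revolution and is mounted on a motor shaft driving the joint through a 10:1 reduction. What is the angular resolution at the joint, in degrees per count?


counts per rev = 2170
effective counts at joint = 2170 * 10 = 21700
resolution = 360 / 21700
= 0.0166 deg/count


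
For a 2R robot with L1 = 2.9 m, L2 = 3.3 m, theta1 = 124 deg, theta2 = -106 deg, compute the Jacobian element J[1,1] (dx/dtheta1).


J[1,1] = -L1*sin(t1) - L2*sin(t1+t2)
= -2.9*sin(124) - 3.3*sin(18)
= -3.424


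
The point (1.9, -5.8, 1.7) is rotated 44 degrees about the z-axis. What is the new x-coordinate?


Rotation about z-axis: x' = x*cos(theta) - y*sin(theta)
= 1.9 * 0.7193 - -5.8 * 0.6947
= 5.3958


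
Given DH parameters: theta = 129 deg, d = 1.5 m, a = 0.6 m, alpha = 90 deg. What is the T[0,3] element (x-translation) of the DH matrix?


T[0,3] = a * cos(theta)
= 0.6 * cos(129 deg)
= 0.6 * -0.6293
= -0.3776


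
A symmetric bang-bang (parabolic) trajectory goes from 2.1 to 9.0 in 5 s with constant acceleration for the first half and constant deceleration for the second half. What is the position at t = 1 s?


Symmetric rest-to-rest: each phase covers (pf-p0)/2 in time T/2. 0.5*a*(T/2)^2 = (pf-p0)/2 => a = 4*(pf-p0)/T^2
a = 4*(9.0-2.1)/5^2 = 1.104
t = 1 is in the acceleration phase (t <= T/2).
p = p0 + 0.5*a*t^2 = 2.1 + 0.5*1.104*1^2
= 2.652


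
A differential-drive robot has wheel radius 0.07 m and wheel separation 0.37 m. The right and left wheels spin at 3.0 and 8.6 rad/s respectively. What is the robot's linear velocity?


vR = r*wR = 0.07*3.0 = 0.21 m/s
vL = r*wL = 0.07*8.6 = 0.602 m/s
v = (vR+vL)/2 = 0.406 m/s
omega = (vR-vL)/L = -1.0595 rad/s
linear velocity = 0.406 m/s


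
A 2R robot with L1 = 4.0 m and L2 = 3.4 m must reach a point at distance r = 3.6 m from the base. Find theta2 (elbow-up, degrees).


cos(theta2) = (r^2 - L1^2 - L2^2) / (2*L1*L2)
cos(theta2) = (12.96 - 16.0 - 11.56) / 27.2
cos(theta2) = -0.536765
theta2 = 122.4637 degrees


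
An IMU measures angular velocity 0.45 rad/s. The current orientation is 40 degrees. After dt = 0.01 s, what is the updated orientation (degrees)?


delta_theta = w * dt = 0.45 * 0.01 = 0.0045 rad
= 0.2578 deg
theta_new = 40 + 0.2578 = 40.2578 deg


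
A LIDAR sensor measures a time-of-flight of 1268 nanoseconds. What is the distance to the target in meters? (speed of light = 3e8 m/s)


tof = 1268 ns = 1.268e-06 s
dist = c * tof / 2
= 3e8 * 1.268e-06 / 2
= 190.2 m


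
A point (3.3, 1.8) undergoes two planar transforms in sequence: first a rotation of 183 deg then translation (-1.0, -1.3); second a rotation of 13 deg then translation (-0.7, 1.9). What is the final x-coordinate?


After transform 1:
x1 = cos(183)*3.3 - sin(183)*1.8 + -1.0 = -4.2013
y1 = sin(183)*3.3 + cos(183)*1.8 + -1.3 = -3.2702
After transform 2:
x2 = cos(13)*-4.2013 - sin(13)*-3.2702 + -0.7
= -4.058


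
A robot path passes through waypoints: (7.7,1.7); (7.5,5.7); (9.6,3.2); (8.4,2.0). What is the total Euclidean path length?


Segment lengths:
  seg1 = sqrt((-0.2)^2 + (4.0)^2) = 4.005
  seg2 = sqrt((2.1)^2 + (-2.5)^2) = 3.265
  seg3 = sqrt((-1.2)^2 + (-1.2)^2) = 1.6971
Total = 8.967


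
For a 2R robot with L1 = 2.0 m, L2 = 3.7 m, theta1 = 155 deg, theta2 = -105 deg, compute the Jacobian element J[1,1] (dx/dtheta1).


J[1,1] = -L1*sin(t1) - L2*sin(t1+t2)
= -2.0*sin(155) - 3.7*sin(50)
= -3.6796


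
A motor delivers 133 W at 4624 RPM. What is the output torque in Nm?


omega = 4624 * 2*pi/60 = 484.2241 rad/s
tau = P / omega = 133 / 484.2241
= 0.2747 Nm


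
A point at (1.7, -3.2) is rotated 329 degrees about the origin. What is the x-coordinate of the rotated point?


x' = x*cos(theta) - y*sin(theta)
cos(329 deg) = 0.8572, sin(329 deg) = -0.515
x' = 1.7 * 0.8572 - -3.2 * -0.515
= 1.4572 - 1.6481
= -0.1909


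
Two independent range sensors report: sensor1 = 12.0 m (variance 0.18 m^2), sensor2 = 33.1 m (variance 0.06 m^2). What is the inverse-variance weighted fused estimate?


w1 = (1/var1) / (1/var1 + 1/var2)
   = 5.5556 / (5.5556 + 16.6667) = 0.25
w2 = 1 - w1 = 0.75
fused = w1*s1 + w2*s2 = 3.0 + 24.825
= 27.825 m


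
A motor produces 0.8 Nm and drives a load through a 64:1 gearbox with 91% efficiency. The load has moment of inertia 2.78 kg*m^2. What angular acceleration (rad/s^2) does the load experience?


tau_out = tau_motor * N * eta
= 0.8 * 64 * 0.91 = 46.592 Nm
alpha = tau_out / I = 46.592 / 2.78
= 16.7597 rad/s^2


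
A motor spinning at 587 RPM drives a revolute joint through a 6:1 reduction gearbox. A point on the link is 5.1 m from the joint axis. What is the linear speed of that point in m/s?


omega_motor = 587 * 2*pi/60 = 61.4705 rad/s
omega_joint = omega_motor / 6 = 10.2451 rad/s
v = omega_joint * r = 10.2451 * 5.1
= 52.2499 m/s


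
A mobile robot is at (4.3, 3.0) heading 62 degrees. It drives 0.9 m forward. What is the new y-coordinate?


y_new = y0 + d*sin(theta)
= 3.0 + 0.9*sin(62)
= 3.0 + 0.7947
= 3.7947


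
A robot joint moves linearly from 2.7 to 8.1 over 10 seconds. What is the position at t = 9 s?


s = t/T = 9/10 = 0.9
p(t) = p0 + (pf-p0)*s
= 2.7 + (8.1 - 2.7) * 0.9
= 7.56


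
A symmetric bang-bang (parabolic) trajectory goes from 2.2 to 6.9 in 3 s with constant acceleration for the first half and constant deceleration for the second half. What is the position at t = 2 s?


Symmetric rest-to-rest: each phase covers (pf-p0)/2 in time T/2. 0.5*a*(T/2)^2 = (pf-p0)/2 => a = 4*(pf-p0)/T^2
a = 4*(6.9-2.2)/3^2 = 2.0889
t = 2 is in the deceleration phase (t > T/2).
p = pf - 0.5*a*(T-t)^2 = 6.9 - 0.5*2.0889*1^2
= 5.8556


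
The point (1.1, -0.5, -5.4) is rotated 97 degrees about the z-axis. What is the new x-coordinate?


Rotation about z-axis: x' = x*cos(theta) - y*sin(theta)
= 1.1 * -0.1219 - -0.5 * 0.9925
= 0.3622


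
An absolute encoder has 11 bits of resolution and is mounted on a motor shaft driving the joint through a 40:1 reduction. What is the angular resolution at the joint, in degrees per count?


counts = 2^11 = 2048
effective counts at joint = 2048 * 40 = 81920
resolution = 360 / 81920
= 0.0044 deg/count


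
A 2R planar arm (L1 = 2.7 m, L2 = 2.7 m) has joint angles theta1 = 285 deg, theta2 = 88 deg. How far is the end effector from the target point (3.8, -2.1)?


End effector via forward kinematics:
x = L1*cos(t1) + L2*cos(t1+t2) = 3.3296
y = L1*sin(t1) + L2*sin(t1+t2) = -2.0006
Distance to target:
d = sqrt((3.8 - 3.3296)^2 + (-2.1 - -2.0006)^2)
= sqrt(0.2213 + 0.0099)
= 0.4808 m


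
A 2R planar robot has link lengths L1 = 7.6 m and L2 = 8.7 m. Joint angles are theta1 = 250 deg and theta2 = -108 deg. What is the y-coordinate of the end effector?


Convert angles to radians: theta1 = 4.3633, theta2 = -1.885
y = L1*sin(theta1) + L2*sin(theta1+theta2)
y = -7.1417 + 5.3563
y = -1.7854


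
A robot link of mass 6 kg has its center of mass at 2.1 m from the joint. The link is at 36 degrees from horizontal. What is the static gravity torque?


tau = m*g*L*cos(angle)
= 6 * 9.81 * 2.1 * cos(36 deg)
= 6 * 9.81 * 2.1 * 0.809
= 99.9994 Nm


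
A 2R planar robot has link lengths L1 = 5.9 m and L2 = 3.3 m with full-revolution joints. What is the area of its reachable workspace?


r_max = L1 + L2 = 9.2 m
r_min = |L1 - L2| = 2.6 m
Area = pi*(r_max^2 - r_min^2)
= pi*(84.64 - 6.76)
= pi * 77.88
= 244.6672 m^2


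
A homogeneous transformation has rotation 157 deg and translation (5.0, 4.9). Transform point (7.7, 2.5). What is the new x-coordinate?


x' = cos(theta)*px - sin(theta)*py + tx
= -0.9205*7.7 - 0.3907*2.5 + 5.0
= -3.0647


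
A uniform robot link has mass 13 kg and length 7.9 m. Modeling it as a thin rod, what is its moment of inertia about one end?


I = (1/3) * m * L^2
= (1/3) * 13 * 7.9^2
= 0.333333 * 13 * 62.41
= 270.4433 kg*m^2


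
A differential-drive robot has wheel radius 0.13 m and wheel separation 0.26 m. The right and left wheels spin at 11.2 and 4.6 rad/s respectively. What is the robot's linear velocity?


vR = r*wR = 0.13*11.2 = 1.456 m/s
vL = r*wL = 0.13*4.6 = 0.598 m/s
v = (vR+vL)/2 = 1.027 m/s
omega = (vR-vL)/L = 3.3 rad/s
linear velocity = 1.027 m/s


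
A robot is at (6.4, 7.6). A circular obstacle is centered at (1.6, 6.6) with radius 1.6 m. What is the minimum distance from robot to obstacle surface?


center_dist = sqrt((6.4-1.6)^2 + (7.6-6.6)^2)
= sqrt(23.04 + 1.0)
= 4.9031
min_dist = center_dist - radius = 4.9031 - 1.6 = 3.3031 m


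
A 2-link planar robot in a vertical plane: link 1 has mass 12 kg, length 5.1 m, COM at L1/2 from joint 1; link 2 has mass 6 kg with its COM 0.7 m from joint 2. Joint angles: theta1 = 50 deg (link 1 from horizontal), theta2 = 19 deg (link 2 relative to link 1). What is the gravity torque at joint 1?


Horizontal distance from joint 1 to link-1 COM:
  x_c1 = (L1/2)*cos(t1) = 2.55 * 0.6428 = 1.6391 m
Horizontal distance from joint 1 to link-2 COM:
  x_c2 = L1*cos(t1) + Lc2*cos(t1+t2)
       = 5.1*0.6428 + 0.7*0.3584 = 3.5291 m
tau1 = m1*g*x_c1 + m2*g*x_c2
     = 12*9.81*1.6391 + 6*9.81*3.5291
     = 192.9558 + 207.7213
     = 400.6772 Nm


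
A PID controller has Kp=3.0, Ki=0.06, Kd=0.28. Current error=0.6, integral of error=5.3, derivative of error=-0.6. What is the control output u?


u = Kp*e + Ki*int(e) + Kd*de/dt
= 3.0*0.6 + 0.06*5.3 + 0.28*(-0.6)
= 1.8 + 0.318 + -0.168
= 1.95


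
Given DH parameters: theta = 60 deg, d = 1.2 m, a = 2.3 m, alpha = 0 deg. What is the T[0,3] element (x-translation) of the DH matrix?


T[0,3] = a * cos(theta)
= 2.3 * cos(60 deg)
= 2.3 * 0.5
= 1.15


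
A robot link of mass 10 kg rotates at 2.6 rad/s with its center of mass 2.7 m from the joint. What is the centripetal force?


F = m * omega^2 * r
= 10 * 2.6^2 * 2.7
= 10 * 6.76 * 2.7
= 182.52 N


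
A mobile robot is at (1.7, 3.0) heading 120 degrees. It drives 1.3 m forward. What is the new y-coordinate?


y_new = y0 + d*sin(theta)
= 3.0 + 1.3*sin(120)
= 3.0 + 1.1258
= 4.1258


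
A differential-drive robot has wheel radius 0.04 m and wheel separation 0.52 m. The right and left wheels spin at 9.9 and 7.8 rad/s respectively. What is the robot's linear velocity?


vR = r*wR = 0.04*9.9 = 0.396 m/s
vL = r*wL = 0.04*7.8 = 0.312 m/s
v = (vR+vL)/2 = 0.354 m/s
omega = (vR-vL)/L = 0.1615 rad/s
linear velocity = 0.354 m/s


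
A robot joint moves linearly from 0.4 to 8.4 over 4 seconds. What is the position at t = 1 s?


s = t/T = 1/4 = 0.25
p(t) = p0 + (pf-p0)*s
= 0.4 + (8.4 - 0.4) * 0.25
= 2.4


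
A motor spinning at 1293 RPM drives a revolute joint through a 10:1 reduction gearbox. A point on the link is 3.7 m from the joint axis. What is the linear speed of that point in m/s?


omega_motor = 1293 * 2*pi/60 = 135.4026 rad/s
omega_joint = omega_motor / 10 = 13.5403 rad/s
v = omega_joint * r = 13.5403 * 3.7
= 50.099 m/s


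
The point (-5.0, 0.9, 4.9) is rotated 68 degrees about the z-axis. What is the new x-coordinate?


Rotation about z-axis: x' = x*cos(theta) - y*sin(theta)
= -5.0 * 0.3746 - 0.9 * 0.9272
= -2.7075


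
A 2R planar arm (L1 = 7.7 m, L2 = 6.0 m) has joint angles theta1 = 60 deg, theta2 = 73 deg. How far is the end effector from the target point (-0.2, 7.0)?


End effector via forward kinematics:
x = L1*cos(t1) + L2*cos(t1+t2) = -0.242
y = L1*sin(t1) + L2*sin(t1+t2) = 11.0565
Distance to target:
d = sqrt((-0.2 - -0.242)^2 + (7.0 - 11.0565)^2)
= sqrt(0.0018 + 16.4553)
= 4.0567 m


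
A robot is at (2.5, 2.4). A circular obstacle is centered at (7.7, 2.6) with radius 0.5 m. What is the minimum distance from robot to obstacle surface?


center_dist = sqrt((2.5-7.7)^2 + (2.4-2.6)^2)
= sqrt(27.04 + 0.04)
= 5.2038
min_dist = center_dist - radius = 5.2038 - 0.5 = 4.7038 m


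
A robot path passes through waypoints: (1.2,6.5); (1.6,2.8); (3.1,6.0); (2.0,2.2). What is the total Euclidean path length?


Segment lengths:
  seg1 = sqrt((0.4)^2 + (-3.7)^2) = 3.7216
  seg2 = sqrt((1.5)^2 + (3.2)^2) = 3.5341
  seg3 = sqrt((-1.1)^2 + (-3.8)^2) = 3.956
Total = 11.2117


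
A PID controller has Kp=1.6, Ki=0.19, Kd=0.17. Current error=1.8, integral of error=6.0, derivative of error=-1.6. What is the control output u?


u = Kp*e + Ki*int(e) + Kd*de/dt
= 1.6*1.8 + 0.19*6.0 + 0.17*(-1.6)
= 2.88 + 1.14 + -0.272
= 3.748


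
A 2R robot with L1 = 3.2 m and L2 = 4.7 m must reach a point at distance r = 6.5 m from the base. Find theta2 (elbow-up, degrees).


cos(theta2) = (r^2 - L1^2 - L2^2) / (2*L1*L2)
cos(theta2) = (42.25 - 10.24 - 22.09) / 30.08
cos(theta2) = 0.329787
theta2 = 70.7441 degrees


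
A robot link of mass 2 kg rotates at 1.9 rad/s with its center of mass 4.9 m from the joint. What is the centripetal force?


F = m * omega^2 * r
= 2 * 1.9^2 * 4.9
= 2 * 3.61 * 4.9
= 35.378 N


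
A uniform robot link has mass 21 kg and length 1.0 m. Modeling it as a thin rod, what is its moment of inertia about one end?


I = (1/3) * m * L^2
= (1/3) * 21 * 1.0^2
= 0.333333 * 21 * 1.0
= 7.0 kg*m^2


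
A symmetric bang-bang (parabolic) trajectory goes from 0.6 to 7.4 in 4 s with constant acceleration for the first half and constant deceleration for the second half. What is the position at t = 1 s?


Symmetric rest-to-rest: each phase covers (pf-p0)/2 in time T/2. 0.5*a*(T/2)^2 = (pf-p0)/2 => a = 4*(pf-p0)/T^2
a = 4*(7.4-0.6)/4^2 = 1.7
t = 1 is in the acceleration phase (t <= T/2).
p = p0 + 0.5*a*t^2 = 0.6 + 0.5*1.7*1^2
= 1.45


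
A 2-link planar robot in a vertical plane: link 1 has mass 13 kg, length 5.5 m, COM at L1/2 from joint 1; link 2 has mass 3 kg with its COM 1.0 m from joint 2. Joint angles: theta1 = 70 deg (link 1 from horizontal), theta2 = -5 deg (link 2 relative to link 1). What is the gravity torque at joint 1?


Horizontal distance from joint 1 to link-1 COM:
  x_c1 = (L1/2)*cos(t1) = 2.75 * 0.342 = 0.9406 m
Horizontal distance from joint 1 to link-2 COM:
  x_c2 = L1*cos(t1) + Lc2*cos(t1+t2)
       = 5.5*0.342 + 1.0*0.4226 = 2.3037 m
tau1 = m1*g*x_c1 + m2*g*x_c2
     = 13*9.81*0.9406 + 3*9.81*2.3037
     = 119.949 + 67.7987
     = 187.7478 Nm


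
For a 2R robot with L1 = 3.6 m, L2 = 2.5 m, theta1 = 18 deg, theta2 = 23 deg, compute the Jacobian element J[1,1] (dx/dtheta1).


J[1,1] = -L1*sin(t1) - L2*sin(t1+t2)
= -3.6*sin(18) - 2.5*sin(41)
= -2.7526


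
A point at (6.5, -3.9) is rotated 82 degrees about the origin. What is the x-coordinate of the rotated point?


x' = x*cos(theta) - y*sin(theta)
cos(82 deg) = 0.1392, sin(82 deg) = 0.9903
x' = 6.5 * 0.1392 - -3.9 * 0.9903
= 0.9046 - -3.862
= 4.7667


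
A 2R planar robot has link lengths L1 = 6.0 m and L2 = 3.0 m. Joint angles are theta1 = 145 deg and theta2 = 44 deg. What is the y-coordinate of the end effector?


Convert angles to radians: theta1 = 2.5307, theta2 = 0.7679
y = L1*sin(theta1) + L2*sin(theta1+theta2)
y = 3.4415 + -0.4693
y = 2.9722


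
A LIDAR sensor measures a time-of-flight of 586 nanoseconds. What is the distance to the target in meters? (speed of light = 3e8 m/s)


tof = 586 ns = 5.86e-07 s
dist = c * tof / 2
= 3e8 * 5.86e-07 / 2
= 87.9 m


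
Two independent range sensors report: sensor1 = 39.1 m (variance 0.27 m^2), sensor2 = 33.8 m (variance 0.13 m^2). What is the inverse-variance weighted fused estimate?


w1 = (1/var1) / (1/var1 + 1/var2)
   = 3.7037 / (3.7037 + 7.6923) = 0.325
w2 = 1 - w1 = 0.675
fused = w1*s1 + w2*s2 = 12.7075 + 22.815
= 35.5225 m


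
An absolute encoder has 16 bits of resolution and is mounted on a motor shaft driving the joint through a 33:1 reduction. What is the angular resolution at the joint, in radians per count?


counts = 2^16 = 65536
effective counts at joint = 65536 * 33 = 2162688
resolution = 2*pi / 2162688
= 2.9053e-06 rad/count


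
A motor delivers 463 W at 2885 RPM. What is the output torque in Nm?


omega = 2885 * 2*pi/60 = 302.1165 rad/s
tau = P / omega = 463 / 302.1165
= 1.5325 Nm


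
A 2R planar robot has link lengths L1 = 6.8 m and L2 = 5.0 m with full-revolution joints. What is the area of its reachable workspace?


r_max = L1 + L2 = 11.8 m
r_min = |L1 - L2| = 1.8 m
Area = pi*(r_max^2 - r_min^2)
= pi*(139.24 - 3.24)
= pi * 136.0
= 427.2566 m^2


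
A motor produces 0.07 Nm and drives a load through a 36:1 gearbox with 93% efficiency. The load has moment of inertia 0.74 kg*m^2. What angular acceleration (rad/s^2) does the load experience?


tau_out = tau_motor * N * eta
= 0.07 * 36 * 0.93 = 2.3436 Nm
alpha = tau_out / I = 2.3436 / 0.74
= 3.167 rad/s^2


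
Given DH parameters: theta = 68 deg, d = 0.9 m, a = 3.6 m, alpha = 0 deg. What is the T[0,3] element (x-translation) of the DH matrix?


T[0,3] = a * cos(theta)
= 3.6 * cos(68 deg)
= 3.6 * 0.3746
= 1.3486


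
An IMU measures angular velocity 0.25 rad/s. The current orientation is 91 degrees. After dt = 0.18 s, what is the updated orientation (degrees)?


delta_theta = w * dt = 0.25 * 0.18 = 0.045 rad
= 2.5783 deg
theta_new = 91 + 2.5783 = 93.5783 deg


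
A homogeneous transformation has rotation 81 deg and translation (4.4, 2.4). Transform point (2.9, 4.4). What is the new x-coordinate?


x' = cos(theta)*px - sin(theta)*py + tx
= 0.1564*2.9 - 0.9877*4.4 + 4.4
= 0.5078


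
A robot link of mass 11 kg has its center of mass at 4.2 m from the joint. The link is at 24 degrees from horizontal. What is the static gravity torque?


tau = m*g*L*cos(angle)
= 11 * 9.81 * 4.2 * cos(24 deg)
= 11 * 9.81 * 4.2 * 0.9135
= 414.0389 Nm


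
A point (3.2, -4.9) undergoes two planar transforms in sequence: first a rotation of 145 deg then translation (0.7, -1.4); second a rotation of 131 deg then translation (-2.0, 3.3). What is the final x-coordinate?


After transform 1:
x1 = cos(145)*3.2 - sin(145)*-4.9 + 0.7 = 0.8892
y1 = sin(145)*3.2 + cos(145)*-4.9 + -1.4 = 4.4493
After transform 2:
x2 = cos(131)*0.8892 - sin(131)*4.4493 + -2.0
= -5.9413


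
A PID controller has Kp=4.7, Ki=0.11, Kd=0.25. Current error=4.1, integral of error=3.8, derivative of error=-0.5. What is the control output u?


u = Kp*e + Ki*int(e) + Kd*de/dt
= 4.7*4.1 + 0.11*3.8 + 0.25*(-0.5)
= 19.27 + 0.418 + -0.125
= 19.563


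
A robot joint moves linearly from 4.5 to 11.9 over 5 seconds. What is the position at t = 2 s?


s = t/T = 2/5 = 0.4
p(t) = p0 + (pf-p0)*s
= 4.5 + (11.9 - 4.5) * 0.4
= 7.46


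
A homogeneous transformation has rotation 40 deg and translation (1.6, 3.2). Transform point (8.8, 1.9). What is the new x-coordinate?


x' = cos(theta)*px - sin(theta)*py + tx
= 0.766*8.8 - 0.6428*1.9 + 1.6
= 7.1199


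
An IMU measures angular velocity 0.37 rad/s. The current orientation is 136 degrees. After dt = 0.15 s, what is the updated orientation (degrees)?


delta_theta = w * dt = 0.37 * 0.15 = 0.0555 rad
= 3.1799 deg
theta_new = 136 + 3.1799 = 139.1799 deg


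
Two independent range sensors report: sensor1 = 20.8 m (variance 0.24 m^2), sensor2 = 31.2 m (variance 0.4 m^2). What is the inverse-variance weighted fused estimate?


w1 = (1/var1) / (1/var1 + 1/var2)
   = 4.1667 / (4.1667 + 2.5) = 0.625
w2 = 1 - w1 = 0.375
fused = w1*s1 + w2*s2 = 13.0 + 11.7
= 24.7 m


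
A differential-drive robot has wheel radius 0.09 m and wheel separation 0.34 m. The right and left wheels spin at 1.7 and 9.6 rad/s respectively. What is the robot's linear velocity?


vR = r*wR = 0.09*1.7 = 0.153 m/s
vL = r*wL = 0.09*9.6 = 0.864 m/s
v = (vR+vL)/2 = 0.5085 m/s
omega = (vR-vL)/L = -2.0912 rad/s
linear velocity = 0.5085 m/s


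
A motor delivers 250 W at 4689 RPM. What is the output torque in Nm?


omega = 4689 * 2*pi/60 = 491.0309 rad/s
tau = P / omega = 250 / 491.0309
= 0.5091 Nm


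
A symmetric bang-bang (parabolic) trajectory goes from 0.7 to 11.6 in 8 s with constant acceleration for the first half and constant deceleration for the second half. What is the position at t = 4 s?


Symmetric rest-to-rest: each phase covers (pf-p0)/2 in time T/2. 0.5*a*(T/2)^2 = (pf-p0)/2 => a = 4*(pf-p0)/T^2
a = 4*(11.6-0.7)/8^2 = 0.6813
t = 4 is in the acceleration phase (t <= T/2).
p = p0 + 0.5*a*t^2 = 0.7 + 0.5*0.6813*4^2
= 6.15


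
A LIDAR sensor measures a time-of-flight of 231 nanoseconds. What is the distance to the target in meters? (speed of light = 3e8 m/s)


tof = 231 ns = 2.31e-07 s
dist = c * tof / 2
= 3e8 * 2.31e-07 / 2
= 34.65 m


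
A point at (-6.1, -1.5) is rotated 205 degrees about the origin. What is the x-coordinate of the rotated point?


x' = x*cos(theta) - y*sin(theta)
cos(205 deg) = -0.9063, sin(205 deg) = -0.4226
x' = -6.1 * -0.9063 - -1.5 * -0.4226
= 5.5285 - 0.6339
= 4.8946


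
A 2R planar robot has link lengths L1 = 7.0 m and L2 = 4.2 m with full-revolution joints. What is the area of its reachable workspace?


r_max = L1 + L2 = 11.2 m
r_min = |L1 - L2| = 2.8 m
Area = pi*(r_max^2 - r_min^2)
= pi*(125.44 - 7.84)
= pi * 117.6
= 369.4513 m^2


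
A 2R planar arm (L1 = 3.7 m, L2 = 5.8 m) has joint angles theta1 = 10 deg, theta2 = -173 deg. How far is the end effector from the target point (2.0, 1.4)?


End effector via forward kinematics:
x = L1*cos(t1) + L2*cos(t1+t2) = -1.9028
y = L1*sin(t1) + L2*sin(t1+t2) = -1.0533
Distance to target:
d = sqrt((2.0 - -1.9028)^2 + (1.4 - -1.0533)^2)
= sqrt(15.2317 + 6.0185)
= 4.6098 m


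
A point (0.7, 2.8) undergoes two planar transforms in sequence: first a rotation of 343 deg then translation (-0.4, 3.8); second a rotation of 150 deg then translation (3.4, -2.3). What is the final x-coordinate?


After transform 1:
x1 = cos(343)*0.7 - sin(343)*2.8 + -0.4 = 1.0881
y1 = sin(343)*0.7 + cos(343)*2.8 + 3.8 = 6.273
After transform 2:
x2 = cos(150)*1.0881 - sin(150)*6.273 + 3.4
= -0.6788


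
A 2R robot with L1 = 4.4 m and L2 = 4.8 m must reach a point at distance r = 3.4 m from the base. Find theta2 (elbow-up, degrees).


cos(theta2) = (r^2 - L1^2 - L2^2) / (2*L1*L2)
cos(theta2) = (11.56 - 19.36 - 23.04) / 42.24
cos(theta2) = -0.730114
theta2 = 136.8959 degrees


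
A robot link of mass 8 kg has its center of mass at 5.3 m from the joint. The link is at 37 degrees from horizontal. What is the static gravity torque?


tau = m*g*L*cos(angle)
= 8 * 9.81 * 5.3 * cos(37 deg)
= 8 * 9.81 * 5.3 * 0.7986
= 332.1876 Nm


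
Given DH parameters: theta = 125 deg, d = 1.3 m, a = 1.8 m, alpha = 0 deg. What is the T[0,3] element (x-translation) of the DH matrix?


T[0,3] = a * cos(theta)
= 1.8 * cos(125 deg)
= 1.8 * -0.5736
= -1.0324


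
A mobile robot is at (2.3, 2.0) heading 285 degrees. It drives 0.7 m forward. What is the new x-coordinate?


x_new = x0 + d*cos(theta)
= 2.3 + 0.7*cos(285)
= 2.3 + 0.1812
= 2.4812


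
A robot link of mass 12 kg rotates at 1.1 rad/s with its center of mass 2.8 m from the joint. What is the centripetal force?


F = m * omega^2 * r
= 12 * 1.1^2 * 2.8
= 12 * 1.21 * 2.8
= 40.656 N


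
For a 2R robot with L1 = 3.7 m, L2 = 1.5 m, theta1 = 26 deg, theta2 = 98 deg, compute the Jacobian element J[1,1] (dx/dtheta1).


J[1,1] = -L1*sin(t1) - L2*sin(t1+t2)
= -3.7*sin(26) - 1.5*sin(124)
= -2.8655


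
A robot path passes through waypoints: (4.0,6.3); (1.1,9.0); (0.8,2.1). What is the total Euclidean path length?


Segment lengths:
  seg1 = sqrt((-2.9)^2 + (2.7)^2) = 3.9623
  seg2 = sqrt((-0.3)^2 + (-6.9)^2) = 6.9065
Total = 10.8688


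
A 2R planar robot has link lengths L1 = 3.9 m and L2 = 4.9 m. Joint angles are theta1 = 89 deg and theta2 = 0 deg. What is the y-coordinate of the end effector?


Convert angles to radians: theta1 = 1.5533, theta2 = 0.0
y = L1*sin(theta1) + L2*sin(theta1+theta2)
y = 3.8994 + 4.8993
y = 8.7987


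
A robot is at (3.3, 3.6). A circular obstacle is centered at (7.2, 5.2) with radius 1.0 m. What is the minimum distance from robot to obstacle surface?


center_dist = sqrt((3.3-7.2)^2 + (3.6-5.2)^2)
= sqrt(15.21 + 2.56)
= 4.2154
min_dist = center_dist - radius = 4.2154 - 1.0 = 3.2154 m


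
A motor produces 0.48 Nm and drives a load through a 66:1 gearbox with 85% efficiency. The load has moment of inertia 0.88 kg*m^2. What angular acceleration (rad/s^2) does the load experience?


tau_out = tau_motor * N * eta
= 0.48 * 66 * 0.85 = 26.928 Nm
alpha = tau_out / I = 26.928 / 0.88
= 30.6 rad/s^2


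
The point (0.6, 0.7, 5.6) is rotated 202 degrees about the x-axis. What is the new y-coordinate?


Rotation about x-axis: y' = y*cos(theta) - z*sin(theta)
= 0.7 * -0.9272 - 5.6 * -0.3746
= 1.4488


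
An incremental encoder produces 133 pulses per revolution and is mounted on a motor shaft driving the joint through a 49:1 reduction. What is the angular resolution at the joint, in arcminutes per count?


counts per rev = 133
effective counts at joint = 133 * 49 = 6517
resolution = 360*60 / 6517
= 3.3144 arcmin/count


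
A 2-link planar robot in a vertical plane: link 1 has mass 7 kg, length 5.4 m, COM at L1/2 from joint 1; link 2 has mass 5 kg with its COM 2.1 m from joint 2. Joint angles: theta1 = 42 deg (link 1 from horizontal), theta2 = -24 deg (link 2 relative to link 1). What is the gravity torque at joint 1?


Horizontal distance from joint 1 to link-1 COM:
  x_c1 = (L1/2)*cos(t1) = 2.7 * 0.7431 = 2.0065 m
Horizontal distance from joint 1 to link-2 COM:
  x_c2 = L1*cos(t1) + Lc2*cos(t1+t2)
       = 5.4*0.7431 + 2.1*0.9511 = 6.0102 m
tau1 = m1*g*x_c1 + m2*g*x_c2
     = 7*9.81*2.0065 + 5*9.81*6.0102
     = 137.7857 + 294.8003
     = 432.5861 Nm


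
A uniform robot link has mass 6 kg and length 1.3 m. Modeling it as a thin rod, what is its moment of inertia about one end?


I = (1/3) * m * L^2
= (1/3) * 6 * 1.3^2
= 0.333333 * 6 * 1.69
= 3.38 kg*m^2


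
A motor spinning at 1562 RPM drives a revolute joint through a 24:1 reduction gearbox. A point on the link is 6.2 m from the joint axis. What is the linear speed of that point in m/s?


omega_motor = 1562 * 2*pi/60 = 163.5723 rad/s
omega_joint = omega_motor / 24 = 6.8155 rad/s
v = omega_joint * r = 6.8155 * 6.2
= 42.2562 m/s


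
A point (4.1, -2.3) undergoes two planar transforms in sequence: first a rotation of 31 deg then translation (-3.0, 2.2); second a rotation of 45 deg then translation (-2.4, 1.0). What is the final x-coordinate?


After transform 1:
x1 = cos(31)*4.1 - sin(31)*-2.3 + -3.0 = 1.699
y1 = sin(31)*4.1 + cos(31)*-2.3 + 2.2 = 2.3402
After transform 2:
x2 = cos(45)*1.699 - sin(45)*2.3402 + -2.4
= -2.8534


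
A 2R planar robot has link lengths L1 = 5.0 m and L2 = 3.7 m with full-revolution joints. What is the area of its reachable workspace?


r_max = L1 + L2 = 8.7 m
r_min = |L1 - L2| = 1.3 m
Area = pi*(r_max^2 - r_min^2)
= pi*(75.69 - 1.69)
= pi * 74.0
= 232.4779 m^2


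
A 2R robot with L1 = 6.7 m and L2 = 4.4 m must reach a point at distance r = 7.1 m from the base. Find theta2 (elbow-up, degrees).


cos(theta2) = (r^2 - L1^2 - L2^2) / (2*L1*L2)
cos(theta2) = (50.41 - 44.89 - 19.36) / 58.96
cos(theta2) = -0.234735
theta2 = 103.576 degrees


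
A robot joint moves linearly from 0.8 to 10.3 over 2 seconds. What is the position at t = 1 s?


s = t/T = 1/2 = 0.5
p(t) = p0 + (pf-p0)*s
= 0.8 + (10.3 - 0.8) * 0.5
= 5.55


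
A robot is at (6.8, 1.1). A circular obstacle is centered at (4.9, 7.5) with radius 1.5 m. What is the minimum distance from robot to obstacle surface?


center_dist = sqrt((6.8-4.9)^2 + (1.1-7.5)^2)
= sqrt(3.61 + 40.96)
= 6.6761
min_dist = center_dist - radius = 6.6761 - 1.5 = 5.1761 m


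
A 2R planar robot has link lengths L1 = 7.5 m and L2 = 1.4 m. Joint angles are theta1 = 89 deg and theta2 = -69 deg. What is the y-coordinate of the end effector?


Convert angles to radians: theta1 = 1.5533, theta2 = -1.2043
y = L1*sin(theta1) + L2*sin(theta1+theta2)
y = 7.4989 + 0.4788
y = 7.9777


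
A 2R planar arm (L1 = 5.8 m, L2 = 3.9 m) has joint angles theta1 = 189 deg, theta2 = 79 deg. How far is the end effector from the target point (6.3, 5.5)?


End effector via forward kinematics:
x = L1*cos(t1) + L2*cos(t1+t2) = -5.8647
y = L1*sin(t1) + L2*sin(t1+t2) = -4.8049
Distance to target:
d = sqrt((6.3 - -5.8647)^2 + (5.5 - -4.8049)^2)
= sqrt(147.9799 + 106.1919)
= 15.9428 m


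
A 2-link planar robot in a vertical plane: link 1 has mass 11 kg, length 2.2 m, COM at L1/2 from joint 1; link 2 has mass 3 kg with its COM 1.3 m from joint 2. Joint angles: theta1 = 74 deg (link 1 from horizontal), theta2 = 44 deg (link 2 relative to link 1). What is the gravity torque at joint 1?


Horizontal distance from joint 1 to link-1 COM:
  x_c1 = (L1/2)*cos(t1) = 1.1 * 0.2756 = 0.3032 m
Horizontal distance from joint 1 to link-2 COM:
  x_c2 = L1*cos(t1) + Lc2*cos(t1+t2)
       = 2.2*0.2756 + 1.3*-0.4695 = -0.0039 m
tau1 = m1*g*x_c1 + m2*g*x_c2
     = 11*9.81*0.3032 + 3*9.81*-0.0039
     = 32.7184 + -0.1151
     = 32.6033 Nm


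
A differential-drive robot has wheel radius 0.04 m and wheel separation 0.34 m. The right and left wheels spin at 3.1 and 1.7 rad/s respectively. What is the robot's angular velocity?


vR = r*wR = 0.04*3.1 = 0.124 m/s
vL = r*wL = 0.04*1.7 = 0.068 m/s
v = (vR+vL)/2 = 0.096 m/s
omega = (vR-vL)/L = 0.1647 rad/s
angular velocity = 0.1647 rad/s


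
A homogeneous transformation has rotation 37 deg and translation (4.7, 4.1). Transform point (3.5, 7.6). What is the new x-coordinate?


x' = cos(theta)*px - sin(theta)*py + tx
= 0.7986*3.5 - 0.6018*7.6 + 4.7
= 2.9214


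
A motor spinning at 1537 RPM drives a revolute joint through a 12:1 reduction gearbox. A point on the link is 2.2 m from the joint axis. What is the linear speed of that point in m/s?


omega_motor = 1537 * 2*pi/60 = 160.9543 rad/s
omega_joint = omega_motor / 12 = 13.4129 rad/s
v = omega_joint * r = 13.4129 * 2.2
= 29.5083 m/s


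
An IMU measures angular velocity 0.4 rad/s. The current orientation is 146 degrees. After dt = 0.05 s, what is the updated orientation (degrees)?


delta_theta = w * dt = 0.4 * 0.05 = 0.02 rad
= 1.1459 deg
theta_new = 146 + 1.1459 = 147.1459 deg


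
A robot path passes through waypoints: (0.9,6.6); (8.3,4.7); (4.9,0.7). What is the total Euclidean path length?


Segment lengths:
  seg1 = sqrt((7.4)^2 + (-1.9)^2) = 7.64
  seg2 = sqrt((-3.4)^2 + (-4.0)^2) = 5.2498
Total = 12.8898


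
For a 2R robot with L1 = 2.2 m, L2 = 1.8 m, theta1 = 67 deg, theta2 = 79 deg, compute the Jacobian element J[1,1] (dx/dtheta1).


J[1,1] = -L1*sin(t1) - L2*sin(t1+t2)
= -2.2*sin(67) - 1.8*sin(146)
= -3.0317


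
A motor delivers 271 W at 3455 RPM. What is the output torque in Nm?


omega = 3455 * 2*pi/60 = 361.8068 rad/s
tau = P / omega = 271 / 361.8068
= 0.749 Nm


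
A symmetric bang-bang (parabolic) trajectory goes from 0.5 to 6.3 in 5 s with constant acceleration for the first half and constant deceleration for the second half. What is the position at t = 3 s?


Symmetric rest-to-rest: each phase covers (pf-p0)/2 in time T/2. 0.5*a*(T/2)^2 = (pf-p0)/2 => a = 4*(pf-p0)/T^2
a = 4*(6.3-0.5)/5^2 = 0.928
t = 3 is in the deceleration phase (t > T/2).
p = pf - 0.5*a*(T-t)^2 = 6.3 - 0.5*0.928*2^2
= 4.444


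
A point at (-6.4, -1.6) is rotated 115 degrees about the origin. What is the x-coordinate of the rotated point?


x' = x*cos(theta) - y*sin(theta)
cos(115 deg) = -0.4226, sin(115 deg) = 0.9063
x' = -6.4 * -0.4226 - -1.6 * 0.9063
= 2.7048 - -1.4501
= 4.1548


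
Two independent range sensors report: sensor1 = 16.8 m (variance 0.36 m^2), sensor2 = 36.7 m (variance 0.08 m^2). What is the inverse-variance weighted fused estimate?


w1 = (1/var1) / (1/var1 + 1/var2)
   = 2.7778 / (2.7778 + 12.5) = 0.1818
w2 = 1 - w1 = 0.8182
fused = w1*s1 + w2*s2 = 3.0545 + 30.0273
= 33.0818 m


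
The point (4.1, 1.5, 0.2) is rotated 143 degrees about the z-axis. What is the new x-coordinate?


Rotation about z-axis: x' = x*cos(theta) - y*sin(theta)
= 4.1 * -0.7986 - 1.5 * 0.6018
= -4.1771


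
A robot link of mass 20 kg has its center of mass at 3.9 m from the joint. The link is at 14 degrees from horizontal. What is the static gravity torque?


tau = m*g*L*cos(angle)
= 20 * 9.81 * 3.9 * cos(14 deg)
= 20 * 9.81 * 3.9 * 0.9703
= 742.4509 Nm


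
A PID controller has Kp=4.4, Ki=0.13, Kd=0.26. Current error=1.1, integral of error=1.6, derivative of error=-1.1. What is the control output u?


u = Kp*e + Ki*int(e) + Kd*de/dt
= 4.4*1.1 + 0.13*1.6 + 0.26*(-1.1)
= 4.84 + 0.208 + -0.286
= 4.762


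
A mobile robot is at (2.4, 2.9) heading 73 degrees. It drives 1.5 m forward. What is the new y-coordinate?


y_new = y0 + d*sin(theta)
= 2.9 + 1.5*sin(73)
= 2.9 + 1.4345
= 4.3345


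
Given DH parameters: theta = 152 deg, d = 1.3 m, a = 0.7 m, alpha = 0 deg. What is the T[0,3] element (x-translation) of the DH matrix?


T[0,3] = a * cos(theta)
= 0.7 * cos(152 deg)
= 0.7 * -0.8829
= -0.6181


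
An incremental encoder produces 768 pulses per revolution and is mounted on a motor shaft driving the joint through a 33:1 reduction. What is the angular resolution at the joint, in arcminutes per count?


counts per rev = 768
effective counts at joint = 768 * 33 = 25344
resolution = 360*60 / 25344
= 0.8523 arcmin/count


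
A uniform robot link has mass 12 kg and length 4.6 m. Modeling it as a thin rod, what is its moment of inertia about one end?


I = (1/3) * m * L^2
= (1/3) * 12 * 4.6^2
= 0.333333 * 12 * 21.16
= 84.64 kg*m^2


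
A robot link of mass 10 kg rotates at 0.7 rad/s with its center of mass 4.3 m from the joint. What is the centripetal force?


F = m * omega^2 * r
= 10 * 0.7^2 * 4.3
= 10 * 0.49 * 4.3
= 21.07 N


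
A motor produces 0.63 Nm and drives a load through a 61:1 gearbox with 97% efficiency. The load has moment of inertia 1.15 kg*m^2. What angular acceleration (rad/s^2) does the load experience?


tau_out = tau_motor * N * eta
= 0.63 * 61 * 0.97 = 37.2771 Nm
alpha = tau_out / I = 37.2771 / 1.15
= 32.4149 rad/s^2


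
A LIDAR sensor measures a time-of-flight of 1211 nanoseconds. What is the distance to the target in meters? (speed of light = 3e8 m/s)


tof = 1211 ns = 1.211e-06 s
dist = c * tof / 2
= 3e8 * 1.211e-06 / 2
= 181.65 m


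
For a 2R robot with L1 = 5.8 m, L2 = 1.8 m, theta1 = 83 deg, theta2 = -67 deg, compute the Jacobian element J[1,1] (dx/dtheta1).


J[1,1] = -L1*sin(t1) - L2*sin(t1+t2)
= -5.8*sin(83) - 1.8*sin(16)
= -6.2529


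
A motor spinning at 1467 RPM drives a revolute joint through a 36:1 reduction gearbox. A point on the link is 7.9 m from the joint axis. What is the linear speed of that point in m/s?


omega_motor = 1467 * 2*pi/60 = 153.6239 rad/s
omega_joint = omega_motor / 36 = 4.2673 rad/s
v = omega_joint * r = 4.2673 * 7.9
= 33.7119 m/s


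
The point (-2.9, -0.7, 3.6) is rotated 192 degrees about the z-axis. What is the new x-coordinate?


Rotation about z-axis: x' = x*cos(theta) - y*sin(theta)
= -2.9 * -0.9781 - -0.7 * -0.2079
= 2.6911


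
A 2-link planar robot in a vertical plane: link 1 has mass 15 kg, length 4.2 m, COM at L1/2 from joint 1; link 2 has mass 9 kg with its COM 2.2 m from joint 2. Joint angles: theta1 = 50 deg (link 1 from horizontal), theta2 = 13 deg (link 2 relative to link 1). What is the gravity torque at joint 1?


Horizontal distance from joint 1 to link-1 COM:
  x_c1 = (L1/2)*cos(t1) = 2.1 * 0.6428 = 1.3499 m
Horizontal distance from joint 1 to link-2 COM:
  x_c2 = L1*cos(t1) + Lc2*cos(t1+t2)
       = 4.2*0.6428 + 2.2*0.454 = 3.6985 m
tau1 = m1*g*x_c1 + m2*g*x_c2
     = 15*9.81*1.3499 + 9*9.81*3.6985
     = 198.631 + 326.5394
     = 525.1704 Nm


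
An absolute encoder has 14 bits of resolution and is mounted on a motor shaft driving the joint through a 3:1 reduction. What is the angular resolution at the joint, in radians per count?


counts = 2^14 = 16384
effective counts at joint = 16384 * 3 = 49152
resolution = 2*pi / 49152
= 1.2783e-04 rad/count


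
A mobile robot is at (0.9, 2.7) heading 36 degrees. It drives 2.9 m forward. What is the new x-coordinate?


x_new = x0 + d*cos(theta)
= 0.9 + 2.9*cos(36)
= 0.9 + 2.3461
= 3.2461


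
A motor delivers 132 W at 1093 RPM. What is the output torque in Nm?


omega = 1093 * 2*pi/60 = 114.4587 rad/s
tau = P / omega = 132 / 114.4587
= 1.1533 Nm


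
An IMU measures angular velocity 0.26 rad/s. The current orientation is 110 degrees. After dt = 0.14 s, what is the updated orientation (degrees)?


delta_theta = w * dt = 0.26 * 0.14 = 0.0364 rad
= 2.0856 deg
theta_new = 110 + 2.0856 = 112.0856 deg


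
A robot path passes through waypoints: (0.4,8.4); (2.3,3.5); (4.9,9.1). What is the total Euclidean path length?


Segment lengths:
  seg1 = sqrt((1.9)^2 + (-4.9)^2) = 5.2555
  seg2 = sqrt((2.6)^2 + (5.6)^2) = 6.1741
Total = 11.4296


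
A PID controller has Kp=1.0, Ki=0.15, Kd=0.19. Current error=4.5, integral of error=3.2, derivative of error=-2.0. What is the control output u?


u = Kp*e + Ki*int(e) + Kd*de/dt
= 1.0*4.5 + 0.15*3.2 + 0.19*(-2.0)
= 4.5 + 0.48 + -0.38
= 4.6


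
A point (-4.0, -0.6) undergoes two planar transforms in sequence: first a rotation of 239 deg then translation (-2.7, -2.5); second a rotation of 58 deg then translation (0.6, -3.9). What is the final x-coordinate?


After transform 1:
x1 = cos(239)*-4.0 - sin(239)*-0.6 + -2.7 = -1.1541
y1 = sin(239)*-4.0 + cos(239)*-0.6 + -2.5 = 1.2377
After transform 2:
x2 = cos(58)*-1.1541 - sin(58)*1.2377 + 0.6
= -1.0612


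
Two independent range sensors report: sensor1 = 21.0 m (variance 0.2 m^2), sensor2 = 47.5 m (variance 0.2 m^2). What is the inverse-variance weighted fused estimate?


w1 = (1/var1) / (1/var1 + 1/var2)
   = 5.0 / (5.0 + 5.0) = 0.5
w2 = 1 - w1 = 0.5
fused = w1*s1 + w2*s2 = 10.5 + 23.75
= 34.25 m
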